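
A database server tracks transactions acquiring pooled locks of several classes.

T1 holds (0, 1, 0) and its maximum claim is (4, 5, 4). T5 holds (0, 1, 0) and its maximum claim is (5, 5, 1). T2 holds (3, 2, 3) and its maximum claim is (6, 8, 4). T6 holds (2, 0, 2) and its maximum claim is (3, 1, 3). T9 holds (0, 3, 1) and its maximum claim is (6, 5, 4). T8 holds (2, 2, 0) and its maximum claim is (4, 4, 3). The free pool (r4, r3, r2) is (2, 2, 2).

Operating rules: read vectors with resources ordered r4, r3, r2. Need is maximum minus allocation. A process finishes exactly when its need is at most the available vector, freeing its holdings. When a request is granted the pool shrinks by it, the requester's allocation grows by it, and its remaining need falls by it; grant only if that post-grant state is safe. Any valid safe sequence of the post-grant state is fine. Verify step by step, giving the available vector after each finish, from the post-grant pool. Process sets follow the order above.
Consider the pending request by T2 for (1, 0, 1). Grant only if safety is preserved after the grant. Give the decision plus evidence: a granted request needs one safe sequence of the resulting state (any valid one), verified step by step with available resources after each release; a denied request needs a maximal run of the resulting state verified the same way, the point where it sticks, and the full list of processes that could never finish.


DENY. Granting would leave the state unsafe.
Key observation: after T6, T8, T5 the pool peaks at (5, 5, 3), and each blocked process is short somewhere: T1 on r2; T2 on r3; T9 on r4.
On the post-grant state, T6, T8, T5 is a maximal run — nothing extends it. Step-by-step check:
  pool = (1, 2, 1)
  run T6 (needs (1, 1, 1), free (1, 2, 1)); after release of (2, 0, 2) the pool is (3, 2, 3)
  run T8 (needs (2, 2, 3), free (3, 2, 3)); after release of (2, 2, 0) the pool is (5, 4, 3)
  run T5 (needs (5, 4, 1), free (5, 4, 3)); after release of (0, 1, 0) the pool is (5, 5, 3)
  blocked: T1 wants (4, 4, 4), pool (5, 5, 3) — not enough r2
  blocked: T2 wants (2, 6, 0), pool (5, 5, 3) — not enough r3
  blocked: T9 wants (6, 2, 3), pool (5, 5, 3) — not enough r4
Had the request been granted, T1, T2 and T9 could never finish.


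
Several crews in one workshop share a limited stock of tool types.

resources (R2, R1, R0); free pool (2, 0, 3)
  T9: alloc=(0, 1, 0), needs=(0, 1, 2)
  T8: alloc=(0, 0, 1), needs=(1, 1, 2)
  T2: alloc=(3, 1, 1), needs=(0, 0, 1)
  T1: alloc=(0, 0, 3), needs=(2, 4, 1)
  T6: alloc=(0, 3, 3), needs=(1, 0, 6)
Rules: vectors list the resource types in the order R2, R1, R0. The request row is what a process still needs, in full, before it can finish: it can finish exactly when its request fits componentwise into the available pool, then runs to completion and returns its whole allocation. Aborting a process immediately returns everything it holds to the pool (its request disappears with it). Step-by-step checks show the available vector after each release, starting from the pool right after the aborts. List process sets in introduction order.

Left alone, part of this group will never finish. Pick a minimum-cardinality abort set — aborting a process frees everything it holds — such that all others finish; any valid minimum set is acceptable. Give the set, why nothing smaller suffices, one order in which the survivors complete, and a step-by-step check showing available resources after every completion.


Minimum abort set: T1.
Key observation: T6 could never have finished before the abort; with (0, 0, 3) returned by T1, it fits at step 2.
No smaller set exists: with zero aborts the deadlock remains.
One survivor order: T2, T6, T9, T8. Check, step by step (post-abort pool first):
  pool = (2, 0, 6)
  T2: need (0, 0, 1) fits (2, 0, 6); releases (3, 1, 1), pool now (5, 1, 7)
  T6: need (1, 0, 6) fits (5, 1, 7); releases (0, 3, 3), pool now (5, 4, 10)
  T9: need (0, 1, 2) fits (5, 4, 10); releases (0, 1, 0), pool now (5, 5, 10)
  T8: need (1, 1, 2) fits (5, 5, 10); releases (0, 0, 1), pool now (5, 5, 11)


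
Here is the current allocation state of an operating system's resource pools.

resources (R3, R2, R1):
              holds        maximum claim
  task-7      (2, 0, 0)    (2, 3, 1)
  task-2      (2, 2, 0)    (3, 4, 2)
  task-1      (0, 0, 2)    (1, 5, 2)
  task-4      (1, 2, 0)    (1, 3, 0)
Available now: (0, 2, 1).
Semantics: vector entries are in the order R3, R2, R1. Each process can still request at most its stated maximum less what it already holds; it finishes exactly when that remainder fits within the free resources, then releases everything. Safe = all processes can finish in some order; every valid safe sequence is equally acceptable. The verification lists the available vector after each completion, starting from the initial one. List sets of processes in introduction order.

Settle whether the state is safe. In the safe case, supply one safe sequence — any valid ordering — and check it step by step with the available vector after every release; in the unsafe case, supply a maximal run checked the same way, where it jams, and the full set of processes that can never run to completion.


UNSAFE — no complete ordering exists.
Key observation: after task-4, task-7 the pool peaks at (3, 4, 1), and each blocked process is short somewhere: task-2 on R1; task-1 on R2.
A maximal execution: task-4, task-7 — then nothing else fits. Walking it through:
  pool = (0, 2, 1)
  run task-4 (needs (0, 1, 0), free (0, 2, 1)); after release of (1, 2, 0) the pool is (1, 4, 1)
  run task-7 (needs (0, 3, 1), free (1, 4, 1)); after release of (2, 0, 0) the pool is (3, 4, 1)
  task-2 still needs (1, 2, 2) but only (3, 4, 1) is free — short on R1
  task-1 still needs (1, 5, 0) but only (3, 4, 1) is free — short on R2
Permanently blocked: task-2 and task-1.


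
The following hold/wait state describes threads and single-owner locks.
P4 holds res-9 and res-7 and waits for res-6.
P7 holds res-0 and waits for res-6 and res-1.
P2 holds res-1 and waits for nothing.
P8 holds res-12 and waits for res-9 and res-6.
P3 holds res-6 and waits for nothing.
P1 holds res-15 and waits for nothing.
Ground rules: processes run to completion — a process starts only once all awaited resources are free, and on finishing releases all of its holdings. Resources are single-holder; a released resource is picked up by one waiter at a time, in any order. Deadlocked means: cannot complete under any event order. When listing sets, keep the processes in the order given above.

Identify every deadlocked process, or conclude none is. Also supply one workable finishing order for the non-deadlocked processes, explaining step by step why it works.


The deadlocked set is empty.
Key observation: the wait relation is loop-free; peeling off processes with no waits unwinds the whole state.
A valid finishing order for the others: P3, P2, P4, P8, P7, P1.
Step-by-step check:
  P3 waits on nothing -> runs at once and releases res-6
  P2 waits on nothing -> runs at once and releases res-1
  P4 waits on res-6 — all released -> runs and releases res-9 and res-7
  P8 waits on res-9 and res-6 — all released -> runs and releases res-12
  P7 waits on res-6 and res-1 — all released -> runs and releases res-0
  P1 waits on nothing -> runs at once and releases res-15


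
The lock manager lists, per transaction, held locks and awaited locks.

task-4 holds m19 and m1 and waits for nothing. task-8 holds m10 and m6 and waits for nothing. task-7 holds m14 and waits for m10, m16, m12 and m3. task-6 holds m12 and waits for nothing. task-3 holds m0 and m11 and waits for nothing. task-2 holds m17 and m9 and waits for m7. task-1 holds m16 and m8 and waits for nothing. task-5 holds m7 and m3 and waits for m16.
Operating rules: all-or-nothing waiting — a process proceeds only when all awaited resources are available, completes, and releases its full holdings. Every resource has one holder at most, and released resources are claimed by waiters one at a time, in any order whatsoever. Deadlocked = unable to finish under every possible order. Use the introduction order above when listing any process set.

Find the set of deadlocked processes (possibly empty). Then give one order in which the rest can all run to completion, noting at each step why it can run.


The deadlocked set is empty.
Key observation: all waits point, directly or indirectly, at processes that can finish, so nothing is permanently blocked.
One completion order for the rest: task-1, task-5, task-8, task-4, task-3, task-2, task-6, task-7.
Walking it through:
  task-1 waits on nothing -> runs at once and releases m16 and m8
  task-5: everything it awaited (m16) is free; runs, freeing m7 and m3
  task-8 waits on nothing -> runs at once and releases m10 and m6
  task-4 waits on nothing -> runs at once and releases m19 and m1
  task-3 waits on nothing -> runs at once and releases m0 and m11
  task-2: everything it awaited (m7) is free; runs, freeing m17 and m9
  task-6 waits on nothing -> runs at once and releases m12
  task-7: everything it awaited (m10, m16, m12 and m3) is free; runs, freeing m14


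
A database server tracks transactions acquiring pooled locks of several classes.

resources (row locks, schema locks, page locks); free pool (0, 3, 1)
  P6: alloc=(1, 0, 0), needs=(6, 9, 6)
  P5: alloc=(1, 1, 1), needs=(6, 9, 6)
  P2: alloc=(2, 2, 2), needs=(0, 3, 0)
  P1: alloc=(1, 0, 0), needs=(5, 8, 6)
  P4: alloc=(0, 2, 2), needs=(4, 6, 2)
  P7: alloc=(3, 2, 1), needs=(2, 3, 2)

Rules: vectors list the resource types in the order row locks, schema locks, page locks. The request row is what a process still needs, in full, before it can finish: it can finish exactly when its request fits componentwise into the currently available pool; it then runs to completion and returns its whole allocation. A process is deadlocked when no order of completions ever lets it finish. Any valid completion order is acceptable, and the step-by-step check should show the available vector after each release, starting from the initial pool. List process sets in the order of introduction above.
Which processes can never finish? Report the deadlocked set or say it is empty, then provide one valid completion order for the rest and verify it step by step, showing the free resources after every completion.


No process is deadlocked.
Key observation: beginning at P2, releases accumulate fast enough that every process eventually fits.
A valid finishing order for the others: P2, P7, P4, P1, P6, P5. Walking it through:
  pool = (0, 3, 1)
  run P2 (needs (0, 3, 0), free (0, 3, 1)); after release of (2, 2, 2) the pool is (2, 5, 3)
  run P7 (needs (2, 3, 2), free (2, 5, 3)); after release of (3, 2, 1) the pool is (5, 7, 4)
  run P4 (needs (4, 6, 2), free (5, 7, 4)); after release of (0, 2, 2) the pool is (5, 9, 6)
  run P1 (needs (5, 8, 6), free (5, 9, 6)); after release of (1, 0, 0) the pool is (6, 9, 6)
  run P6 (needs (6, 9, 6), free (6, 9, 6)); after release of (1, 0, 0) the pool is (7, 9, 6)
  run P5 (needs (6, 9, 6), free (7, 9, 6)); after release of (1, 1, 1) the pool is (8, 10, 7)


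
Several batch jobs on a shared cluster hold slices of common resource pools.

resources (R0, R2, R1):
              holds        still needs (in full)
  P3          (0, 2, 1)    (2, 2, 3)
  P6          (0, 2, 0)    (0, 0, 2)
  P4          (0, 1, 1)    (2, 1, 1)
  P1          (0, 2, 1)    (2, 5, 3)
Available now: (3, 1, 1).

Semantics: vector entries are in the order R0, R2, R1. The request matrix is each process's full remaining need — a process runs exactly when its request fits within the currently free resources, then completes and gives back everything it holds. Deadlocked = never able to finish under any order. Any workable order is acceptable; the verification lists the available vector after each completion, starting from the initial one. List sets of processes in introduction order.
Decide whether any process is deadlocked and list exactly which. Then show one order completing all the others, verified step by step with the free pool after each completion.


Deadlocked: P3 and P1.
Key observation: after P4, P6 complete, (3, 4, 2) is the best the pool ever gets, yet each leftover process wants more R1.
A valid finishing order for the others: P4, P6. Step-by-step check:
  pool = (3, 1, 1)
  P4 needs (2, 1, 1) <= (3, 1, 1) -> finishes; pool += (0, 1, 1) = (3, 2, 2)
  P6 needs (0, 0, 2) <= (3, 2, 2) -> finishes; pool += (0, 2, 0) = (3, 4, 2)
None of the blocked processes ever fits:
  P3 cannot run: need (2, 2, 3) vs free (3, 4, 2) (insufficient R1)
  P1 cannot run: need (2, 5, 3) vs free (3, 4, 2) (insufficient R2 and R1)


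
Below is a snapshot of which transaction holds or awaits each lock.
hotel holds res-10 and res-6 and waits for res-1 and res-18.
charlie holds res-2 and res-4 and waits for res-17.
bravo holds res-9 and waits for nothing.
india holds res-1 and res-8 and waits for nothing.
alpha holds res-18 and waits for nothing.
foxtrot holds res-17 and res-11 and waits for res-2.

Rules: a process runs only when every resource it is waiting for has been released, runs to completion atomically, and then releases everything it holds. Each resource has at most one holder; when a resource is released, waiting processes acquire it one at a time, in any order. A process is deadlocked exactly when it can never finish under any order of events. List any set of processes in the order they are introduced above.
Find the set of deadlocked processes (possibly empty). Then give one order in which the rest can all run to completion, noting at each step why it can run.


The deadlocked set is charlie and foxtrot.
Key observation: the loop charlie -> foxtrot -> charlie blocks itself forever; no other process is dragged down with it.
A valid finishing order for the others: india, bravo, alpha, hotel.
Check, step by step:
  run india (it waits on nothing); releases res-1 and res-8
  run bravo (it waits on nothing); releases res-9
  run alpha (it waits on nothing); releases res-18
  hotel waits on res-1 and res-18 — all released -> runs and releases res-10 and res-6


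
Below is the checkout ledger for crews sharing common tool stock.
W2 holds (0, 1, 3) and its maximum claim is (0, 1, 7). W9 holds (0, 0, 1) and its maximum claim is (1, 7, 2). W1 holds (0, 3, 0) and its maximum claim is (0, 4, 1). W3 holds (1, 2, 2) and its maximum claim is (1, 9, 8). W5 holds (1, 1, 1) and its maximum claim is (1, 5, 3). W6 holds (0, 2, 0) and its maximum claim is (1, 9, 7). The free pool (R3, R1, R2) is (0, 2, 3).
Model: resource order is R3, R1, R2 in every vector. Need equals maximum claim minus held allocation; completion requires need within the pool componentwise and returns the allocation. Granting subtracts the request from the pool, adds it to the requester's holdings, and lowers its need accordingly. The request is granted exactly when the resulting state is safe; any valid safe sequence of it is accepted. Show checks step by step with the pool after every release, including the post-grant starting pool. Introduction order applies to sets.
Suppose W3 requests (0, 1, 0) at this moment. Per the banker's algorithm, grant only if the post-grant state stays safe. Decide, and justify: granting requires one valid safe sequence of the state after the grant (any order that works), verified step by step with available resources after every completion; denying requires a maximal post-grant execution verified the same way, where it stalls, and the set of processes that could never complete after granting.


GRANT. The post-grant state is safe; one safe sequence: W1, W5, W2, W3, W9, W6.
Key observation: (0, 1, 3) free after granting still covers W1 first, and each release covers the next.
Step-by-step check of the post-grant state:
  pool = (0, 1, 3)
  W1 needs (0, 1, 1) <= (0, 1, 3) -> finishes; pool += (0, 3, 0) = (0, 4, 3)
  W5 needs (0, 4, 2) <= (0, 4, 3) -> finishes; pool += (1, 1, 1) = (1, 5, 4)
  W2 needs (0, 0, 4) <= (1, 5, 4) -> finishes; pool += (0, 1, 3) = (1, 6, 7)
  W3 needs (0, 6, 6) <= (1, 6, 7) -> finishes; pool += (1, 3, 2) = (2, 9, 9)
  W9 needs (1, 7, 1) <= (2, 9, 9) -> finishes; pool += (0, 0, 1) = (2, 9, 10)
  W6 needs (1, 7, 7) <= (2, 9, 10) -> finishes; pool += (0, 2, 0) = (2, 11, 10)


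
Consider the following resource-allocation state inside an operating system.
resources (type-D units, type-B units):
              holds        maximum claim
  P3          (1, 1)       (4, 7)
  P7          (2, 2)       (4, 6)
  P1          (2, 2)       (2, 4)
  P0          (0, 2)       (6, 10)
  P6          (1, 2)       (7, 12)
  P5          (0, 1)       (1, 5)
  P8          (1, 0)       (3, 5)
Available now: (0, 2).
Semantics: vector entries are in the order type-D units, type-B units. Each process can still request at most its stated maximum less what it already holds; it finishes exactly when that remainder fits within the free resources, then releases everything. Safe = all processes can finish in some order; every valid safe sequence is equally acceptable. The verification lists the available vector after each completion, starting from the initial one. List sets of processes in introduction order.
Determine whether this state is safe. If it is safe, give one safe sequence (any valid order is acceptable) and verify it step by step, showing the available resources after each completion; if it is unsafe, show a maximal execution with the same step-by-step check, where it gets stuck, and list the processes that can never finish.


SAFE. One safe sequence: P1, P5, P7, P3, P8, P0, P6.
Key observation: the first exact fit in this order is P1 — it needs (0, 2) with (0, 2) free, meeting a requested resource to the last unit.
Walking it through:
  pool = (0, 2)
  P1 needs (0, 2) <= (0, 2) -> finishes; pool += (2, 2) = (2, 4)
  P5 needs (1, 4) <= (2, 4) -> finishes; pool += (0, 1) = (2, 5)
  P7 needs (2, 4) <= (2, 5) -> finishes; pool += (2, 2) = (4, 7)
  P3 needs (3, 6) <= (4, 7) -> finishes; pool += (1, 1) = (5, 8)
  P8 needs (2, 5) <= (5, 8) -> finishes; pool += (1, 0) = (6, 8)
  P0 needs (6, 8) <= (6, 8) -> finishes; pool += (0, 2) = (6, 10)
  P6 needs (6, 10) <= (6, 10) -> finishes; pool += (1, 2) = (7, 12)


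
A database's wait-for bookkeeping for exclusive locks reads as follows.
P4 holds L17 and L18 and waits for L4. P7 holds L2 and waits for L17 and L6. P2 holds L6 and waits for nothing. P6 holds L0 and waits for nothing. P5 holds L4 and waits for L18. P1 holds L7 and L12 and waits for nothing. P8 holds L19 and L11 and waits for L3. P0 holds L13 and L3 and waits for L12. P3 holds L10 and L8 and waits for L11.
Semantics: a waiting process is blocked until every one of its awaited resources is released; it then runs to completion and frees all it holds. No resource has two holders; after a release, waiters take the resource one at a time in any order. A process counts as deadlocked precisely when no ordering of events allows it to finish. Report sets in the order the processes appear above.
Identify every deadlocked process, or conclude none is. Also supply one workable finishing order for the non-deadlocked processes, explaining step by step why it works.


The deadlocked set is P4, P7 and P5.
Key observation: P4 -> P5 -> P4 is a circular wait — nothing in it can go first; P7 waits into the deadlock from upstream.
The rest can finish in the order P1, P0, P8, P3, P2, P6.
Step-by-step check:
  P1: no waits; runs immediately, freeing L7 and L12
  P0: everything it awaited (L12) is free; runs, freeing L13 and L3
  P8: everything it awaited (L3) is free; runs, freeing L19 and L11
  P3: everything it awaited (L11) is free; runs, freeing L10 and L8
  P2: no waits; runs immediately, freeing L6
  P6: no waits; runs immediately, freeing L0


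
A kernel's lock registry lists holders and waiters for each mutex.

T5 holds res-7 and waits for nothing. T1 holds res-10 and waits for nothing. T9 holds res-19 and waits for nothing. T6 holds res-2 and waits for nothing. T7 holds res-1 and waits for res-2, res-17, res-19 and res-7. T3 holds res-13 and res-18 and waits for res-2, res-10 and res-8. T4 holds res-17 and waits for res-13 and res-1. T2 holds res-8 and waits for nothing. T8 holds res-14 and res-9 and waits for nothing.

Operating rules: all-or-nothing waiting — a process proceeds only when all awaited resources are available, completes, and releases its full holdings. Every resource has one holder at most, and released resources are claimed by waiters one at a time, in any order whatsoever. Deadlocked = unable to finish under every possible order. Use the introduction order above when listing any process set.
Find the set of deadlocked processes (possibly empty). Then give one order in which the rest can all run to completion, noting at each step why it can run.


Deadlocked: T7 and T4.
Key observation: along T7 -> T4 -> T7, each member waits on what the next one holds — a deadlock; no other process is dragged down with it.
A valid finishing order for the others: T6, T5, T9, T2, T8, T1, T3.
Verifying each step:
  T6: no waits; runs immediately, freeing res-2
  T5: no waits; runs immediately, freeing res-7
  T9: no waits; runs immediately, freeing res-19
  T2: no waits; runs immediately, freeing res-8
  T8: no waits; runs immediately, freeing res-14 and res-9
  T1: no waits; runs immediately, freeing res-10
  T3 waits on res-2, res-10 and res-8 — all released -> runs and releases res-13 and res-18


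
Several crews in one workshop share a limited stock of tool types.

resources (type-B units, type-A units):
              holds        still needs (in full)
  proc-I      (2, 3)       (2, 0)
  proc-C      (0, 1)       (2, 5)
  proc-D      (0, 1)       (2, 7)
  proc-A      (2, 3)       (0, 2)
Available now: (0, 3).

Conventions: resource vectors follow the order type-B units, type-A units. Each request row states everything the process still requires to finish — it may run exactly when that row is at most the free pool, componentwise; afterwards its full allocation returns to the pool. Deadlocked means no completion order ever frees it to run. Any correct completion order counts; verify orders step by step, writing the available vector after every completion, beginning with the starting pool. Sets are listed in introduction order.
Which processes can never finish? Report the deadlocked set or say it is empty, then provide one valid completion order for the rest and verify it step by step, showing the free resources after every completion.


Nothing here is deadlocked.
Key observation: proc-A leads a chain of completions in which each release enables another process.
A valid finishing order for the others: proc-A, proc-C, proc-I, proc-D. Verifying each step:
  pool = (0, 3)
  proc-A: need (0, 2) fits (0, 3); releases (2, 3), pool now (2, 6)
  proc-C: need (2, 5) fits (2, 6); releases (0, 1), pool now (2, 7)
  proc-I: need (2, 0) fits (2, 7); releases (2, 3), pool now (4, 10)
  proc-D: need (2, 7) fits (4, 10); releases (0, 1), pool now (4, 11)


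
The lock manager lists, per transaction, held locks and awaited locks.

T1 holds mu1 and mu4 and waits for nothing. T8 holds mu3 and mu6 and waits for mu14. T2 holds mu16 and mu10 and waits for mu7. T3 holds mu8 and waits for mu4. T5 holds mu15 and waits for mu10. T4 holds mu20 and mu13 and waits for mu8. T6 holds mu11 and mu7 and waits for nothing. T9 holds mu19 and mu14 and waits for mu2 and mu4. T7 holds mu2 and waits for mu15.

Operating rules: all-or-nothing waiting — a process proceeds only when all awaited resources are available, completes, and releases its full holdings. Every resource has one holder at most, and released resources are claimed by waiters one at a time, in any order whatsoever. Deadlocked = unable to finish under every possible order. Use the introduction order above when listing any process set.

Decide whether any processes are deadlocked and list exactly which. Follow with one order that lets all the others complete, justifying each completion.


No process is deadlocked.
Key observation: the waits form no ring: some process can always run, and its releases unblock the others one by one.
The rest can finish in the order T6, T2, T1, T5, T7, T3, T9, T8, T4.
Step-by-step check:
  T6 waits on nothing -> runs at once and releases mu11 and mu7
  run T2 (all its waits — mu7 — are resolved); releases mu16 and mu10
  T1 waits on nothing -> runs at once and releases mu1 and mu4
  run T5 (all its waits — mu10 — are resolved); releases mu15
  run T7 (all its waits — mu15 — are resolved); releases mu2
  run T3 (all its waits — mu4 — are resolved); releases mu8
  run T9 (all its waits — mu2 and mu4 — are resolved); releases mu19 and mu14
  run T8 (all its waits — mu14 — are resolved); releases mu3 and mu6
  run T4 (all its waits — mu8 — are resolved); releases mu20 and mu13


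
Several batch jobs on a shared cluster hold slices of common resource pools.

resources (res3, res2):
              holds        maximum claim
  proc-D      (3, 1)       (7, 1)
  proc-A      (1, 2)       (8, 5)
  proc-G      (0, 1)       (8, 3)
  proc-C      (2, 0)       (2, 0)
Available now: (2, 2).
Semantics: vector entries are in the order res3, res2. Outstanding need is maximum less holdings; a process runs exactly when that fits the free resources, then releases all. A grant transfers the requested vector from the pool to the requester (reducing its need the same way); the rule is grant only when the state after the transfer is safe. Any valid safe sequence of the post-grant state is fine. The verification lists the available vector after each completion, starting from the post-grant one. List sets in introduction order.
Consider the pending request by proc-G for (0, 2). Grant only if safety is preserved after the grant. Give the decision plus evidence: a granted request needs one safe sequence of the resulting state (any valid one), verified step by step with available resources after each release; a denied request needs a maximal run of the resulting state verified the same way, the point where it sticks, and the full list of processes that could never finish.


DENY — the pretend-granted state is unsafe.
Key observation: after proc-C, proc-D the pool peaks at (7, 1), and each blocked process is short somewhere: proc-A on res2; proc-G on res3.
On the post-grant state, proc-C, proc-D is a maximal run — nothing extends it. Verifying each step:
  pool = (2, 0)
  run proc-C (needs (0, 0), free (2, 0)); after release of (2, 0) the pool is (4, 0)
  run proc-D (needs (4, 0), free (4, 0)); after release of (3, 1) the pool is (7, 1)
  proc-A cannot run: need (7, 3) vs free (7, 1) (insufficient res2)
  proc-G cannot run: need (8, 0) vs free (7, 1) (insufficient res3)
Post-grant, the permanently blocked set is proc-A and proc-G.


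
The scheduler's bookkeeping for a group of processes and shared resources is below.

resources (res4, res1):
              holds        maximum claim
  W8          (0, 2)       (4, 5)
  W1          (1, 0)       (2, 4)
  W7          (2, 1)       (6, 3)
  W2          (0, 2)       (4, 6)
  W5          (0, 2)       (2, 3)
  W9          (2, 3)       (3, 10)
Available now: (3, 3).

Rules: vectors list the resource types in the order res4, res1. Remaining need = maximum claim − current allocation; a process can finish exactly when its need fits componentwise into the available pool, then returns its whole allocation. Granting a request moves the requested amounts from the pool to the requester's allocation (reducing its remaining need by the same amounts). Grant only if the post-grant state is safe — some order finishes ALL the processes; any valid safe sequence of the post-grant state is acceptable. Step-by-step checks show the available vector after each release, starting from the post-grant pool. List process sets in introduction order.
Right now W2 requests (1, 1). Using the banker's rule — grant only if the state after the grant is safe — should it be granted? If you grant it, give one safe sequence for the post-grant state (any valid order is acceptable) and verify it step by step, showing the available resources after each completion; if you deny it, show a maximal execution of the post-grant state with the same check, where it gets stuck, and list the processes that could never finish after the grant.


GRANT: granting preserves safety; a valid post-grant sequence is W5, W1, W2, W8, W9, W7.
Key observation: (2, 2) free after granting still covers W5 first, and each release covers the next.
Verifying the post-grant state step by step:
  pool = (2, 2)
  W5: need (2, 1) fits (2, 2); releases (0, 2), pool now (2, 4)
  W1: need (1, 4) fits (2, 4); releases (1, 0), pool now (3, 4)
  W2: need (3, 3) fits (3, 4); releases (1, 3), pool now (4, 7)
  W8: need (4, 3) fits (4, 7); releases (0, 2), pool now (4, 9)
  W9: need (1, 7) fits (4, 9); releases (2, 3), pool now (6, 12)
  W7: need (4, 2) fits (6, 12); releases (2, 1), pool now (8, 13)


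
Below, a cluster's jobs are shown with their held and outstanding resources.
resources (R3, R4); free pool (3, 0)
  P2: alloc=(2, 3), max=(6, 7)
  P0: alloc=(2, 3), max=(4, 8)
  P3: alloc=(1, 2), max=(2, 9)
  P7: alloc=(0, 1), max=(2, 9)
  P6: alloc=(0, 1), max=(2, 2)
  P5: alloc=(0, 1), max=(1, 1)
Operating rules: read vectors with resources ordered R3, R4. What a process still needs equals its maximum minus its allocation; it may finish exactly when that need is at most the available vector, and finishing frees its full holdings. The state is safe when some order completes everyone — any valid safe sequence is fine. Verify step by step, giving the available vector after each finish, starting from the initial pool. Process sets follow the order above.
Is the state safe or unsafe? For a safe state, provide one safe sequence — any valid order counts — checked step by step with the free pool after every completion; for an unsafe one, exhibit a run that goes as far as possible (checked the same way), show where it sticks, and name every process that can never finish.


UNSAFE.
Key observation: after P5, P6 complete, (3, 2) is the best the pool ever gets, yet each leftover process wants more R4.
The run P5, P6 cannot be extended any further. Check, step by step:
  pool = (3, 0)
  P5: need (1, 0) fits (3, 0); releases (0, 1), pool now (3, 1)
  P6: need (2, 1) fits (3, 1); releases (0, 1), pool now (3, 2)
  P2 still needs (4, 4) but only (3, 2) is free — short on R3 and R4
  P0 still needs (2, 5) but only (3, 2) is free — short on R4
  P3 still needs (1, 7) but only (3, 2) is free — short on R4
  P7 still needs (2, 8) but only (3, 2) is free — short on R4
Permanently blocked: P2, P0, P3 and P7.


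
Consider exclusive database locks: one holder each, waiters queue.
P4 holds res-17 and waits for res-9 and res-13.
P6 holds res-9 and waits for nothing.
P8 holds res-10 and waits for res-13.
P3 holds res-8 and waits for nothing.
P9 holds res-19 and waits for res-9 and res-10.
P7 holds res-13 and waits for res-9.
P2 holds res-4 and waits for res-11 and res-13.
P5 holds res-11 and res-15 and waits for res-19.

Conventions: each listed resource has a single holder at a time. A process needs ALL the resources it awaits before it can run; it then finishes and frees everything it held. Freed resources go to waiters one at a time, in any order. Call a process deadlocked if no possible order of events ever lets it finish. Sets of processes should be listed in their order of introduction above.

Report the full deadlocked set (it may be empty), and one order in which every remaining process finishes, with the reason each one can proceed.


The deadlocked set is empty.
Key observation: every chain of waits terminates; starting from the processes that wait on nothing, all the rest unlock in turn.
One completion order for the rest: P6, P7, P8, P3, P9, P5, P2, P4.
Step-by-step check:
  P6 waits on nothing -> runs at once and releases res-9
  run P7 (all its waits — res-9 — are resolved); releases res-13
  run P8 (all its waits — res-13 — are resolved); releases res-10
  P3 waits on nothing -> runs at once and releases res-8
  run P9 (all its waits — res-9 and res-10 — are resolved); releases res-19
  run P5 (all its waits — res-19 — are resolved); releases res-11 and res-15
  run P2 (all its waits — res-11 and res-13 — are resolved); releases res-4
  run P4 (all its waits — res-9 and res-13 — are resolved); releases res-17


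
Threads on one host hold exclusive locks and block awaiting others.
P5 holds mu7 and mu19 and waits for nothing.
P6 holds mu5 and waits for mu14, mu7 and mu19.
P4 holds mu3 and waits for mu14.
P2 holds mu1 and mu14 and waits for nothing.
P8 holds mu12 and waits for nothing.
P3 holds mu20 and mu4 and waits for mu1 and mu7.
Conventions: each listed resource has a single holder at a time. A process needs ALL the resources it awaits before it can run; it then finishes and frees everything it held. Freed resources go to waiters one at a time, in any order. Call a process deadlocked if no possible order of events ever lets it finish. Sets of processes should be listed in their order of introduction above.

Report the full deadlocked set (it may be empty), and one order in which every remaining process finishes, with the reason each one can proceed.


The deadlocked set is empty.
Key observation: all waits point, directly or indirectly, at processes that can finish, so nothing is permanently blocked.
One completion order for the rest: P5, P2, P8, P6, P4, P3.
Verifying each step:
  run P5 (it waits on nothing); releases mu7 and mu19
  run P2 (it waits on nothing); releases mu1 and mu14
  run P8 (it waits on nothing); releases mu12
  run P6 (all its waits — mu14, mu7 and mu19 — are resolved); releases mu5
  run P4 (all its waits — mu14 — are resolved); releases mu3
  run P3 (all its waits — mu1 and mu7 — are resolved); releases mu20 and mu4


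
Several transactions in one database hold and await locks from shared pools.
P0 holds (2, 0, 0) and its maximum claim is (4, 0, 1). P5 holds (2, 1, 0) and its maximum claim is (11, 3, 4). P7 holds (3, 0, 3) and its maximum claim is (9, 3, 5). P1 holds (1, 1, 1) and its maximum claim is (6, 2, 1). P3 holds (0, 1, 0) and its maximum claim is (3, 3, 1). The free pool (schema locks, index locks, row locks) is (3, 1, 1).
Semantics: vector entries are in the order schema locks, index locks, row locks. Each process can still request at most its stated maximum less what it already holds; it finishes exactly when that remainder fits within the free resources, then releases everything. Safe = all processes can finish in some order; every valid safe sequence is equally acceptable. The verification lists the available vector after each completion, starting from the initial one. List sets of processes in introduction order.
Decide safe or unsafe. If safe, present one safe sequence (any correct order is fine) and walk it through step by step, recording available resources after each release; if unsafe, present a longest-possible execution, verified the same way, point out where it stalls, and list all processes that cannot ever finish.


The state is SAFE; one workable sequence: P0, P1, P3, P7, P5.
Key observation: the first exact fit in this order is P0 — it needs (2, 0, 1) with (3, 1, 1) free, meeting a requested resource to the last unit.
Step-by-step check:
  pool = (3, 1, 1)
  P0: need (2, 0, 1) fits (3, 1, 1); releases (2, 0, 0), pool now (5, 1, 1)
  P1: need (5, 1, 0) fits (5, 1, 1); releases (1, 1, 1), pool now (6, 2, 2)
  P3: need (3, 2, 1) fits (6, 2, 2); releases (0, 1, 0), pool now (6, 3, 2)
  P7: need (6, 3, 2) fits (6, 3, 2); releases (3, 0, 3), pool now (9, 3, 5)
  P5: need (9, 2, 4) fits (9, 3, 5); releases (2, 1, 0), pool now (11, 4, 5)


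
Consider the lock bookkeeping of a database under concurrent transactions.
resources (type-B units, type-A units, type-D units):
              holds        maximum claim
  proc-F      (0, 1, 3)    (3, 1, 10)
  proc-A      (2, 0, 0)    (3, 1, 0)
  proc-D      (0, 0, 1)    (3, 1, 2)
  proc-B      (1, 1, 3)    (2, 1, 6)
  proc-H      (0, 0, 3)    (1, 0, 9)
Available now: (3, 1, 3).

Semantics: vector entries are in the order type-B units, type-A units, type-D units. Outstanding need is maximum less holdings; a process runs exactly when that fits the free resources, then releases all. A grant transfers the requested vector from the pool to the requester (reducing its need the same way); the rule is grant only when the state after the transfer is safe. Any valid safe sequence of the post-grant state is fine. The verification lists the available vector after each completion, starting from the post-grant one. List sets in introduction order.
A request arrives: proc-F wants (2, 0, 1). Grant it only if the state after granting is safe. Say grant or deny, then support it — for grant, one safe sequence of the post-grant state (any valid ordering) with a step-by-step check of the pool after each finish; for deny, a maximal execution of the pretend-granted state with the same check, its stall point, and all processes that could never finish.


GRANT — the state after the grant stays safe, e.g. via proc-A, proc-D, proc-B, proc-F, proc-H.
Key observation: (1, 1, 2) free after granting still covers proc-A first, and each release covers the next.
Check on the post-grant state, step by step:
  pool = (1, 1, 2)
  run proc-A (needs (1, 1, 0), free (1, 1, 2)); after release of (2, 0, 0) the pool is (3, 1, 2)
  run proc-D (needs (3, 1, 1), free (3, 1, 2)); after release of (0, 0, 1) the pool is (3, 1, 3)
  run proc-B (needs (1, 0, 3), free (3, 1, 3)); after release of (1, 1, 3) the pool is (4, 2, 6)
  run proc-F (needs (1, 0, 6), free (4, 2, 6)); after release of (2, 1, 4) the pool is (6, 3, 10)
  run proc-H (needs (1, 0, 6), free (6, 3, 10)); after release of (0, 0, 3) the pool is (6, 3, 13)


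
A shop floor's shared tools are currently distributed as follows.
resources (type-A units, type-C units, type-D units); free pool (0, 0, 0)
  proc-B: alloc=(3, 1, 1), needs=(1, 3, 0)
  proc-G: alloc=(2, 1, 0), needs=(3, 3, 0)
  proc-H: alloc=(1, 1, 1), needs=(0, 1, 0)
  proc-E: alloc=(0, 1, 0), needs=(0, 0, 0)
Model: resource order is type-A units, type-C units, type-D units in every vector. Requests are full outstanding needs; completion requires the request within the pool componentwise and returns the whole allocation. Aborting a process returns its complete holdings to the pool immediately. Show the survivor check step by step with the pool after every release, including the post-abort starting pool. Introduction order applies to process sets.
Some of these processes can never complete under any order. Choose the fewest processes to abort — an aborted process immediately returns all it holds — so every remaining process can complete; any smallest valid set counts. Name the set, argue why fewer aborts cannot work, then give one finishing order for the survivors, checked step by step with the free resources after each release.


The answer: abort proc-B.
Key observation: proc-G could never have finished before the abort; with (3, 1, 1) returned by proc-B, it fits at step 3.
No smaller set exists: with zero aborts the deadlock remains.
Survivors finish in the order: proc-H, proc-E, proc-G. Check, step by step (pool after the aborts first):
  pool = (3, 1, 1)
  run proc-H (needs (0, 1, 0), free (3, 1, 1)); after release of (1, 1, 1) the pool is (4, 2, 2)
  run proc-E (needs (0, 0, 0), free (4, 2, 2)); after release of (0, 1, 0) the pool is (4, 3, 2)
  run proc-G (needs (3, 3, 0), free (4, 3, 2)); after release of (2, 1, 0) the pool is (6, 4, 2)


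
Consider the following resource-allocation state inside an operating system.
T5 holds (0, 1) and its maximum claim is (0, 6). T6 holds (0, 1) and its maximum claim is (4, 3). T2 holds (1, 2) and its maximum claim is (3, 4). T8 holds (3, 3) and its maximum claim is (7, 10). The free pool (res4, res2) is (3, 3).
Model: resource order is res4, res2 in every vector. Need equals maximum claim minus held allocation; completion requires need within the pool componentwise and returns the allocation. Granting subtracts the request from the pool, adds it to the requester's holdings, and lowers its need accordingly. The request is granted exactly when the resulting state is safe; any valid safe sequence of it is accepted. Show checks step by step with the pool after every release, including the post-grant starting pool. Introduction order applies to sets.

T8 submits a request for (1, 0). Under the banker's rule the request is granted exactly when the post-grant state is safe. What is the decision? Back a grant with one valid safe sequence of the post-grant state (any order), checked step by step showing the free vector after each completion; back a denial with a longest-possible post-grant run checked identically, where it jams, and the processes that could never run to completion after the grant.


DENY. Granting would leave the state unsafe.
Key observation: after T2, T5 the pool peaks at (3, 6), and each blocked process is short somewhere: T6 on res4; T8 on res2.
On the post-grant state, T2, T5 is a maximal run — nothing extends it. Step-by-step check:
  pool = (2, 3)
  T2: need (2, 2) fits (2, 3); releases (1, 2), pool now (3, 5)
  T5: need (0, 5) fits (3, 5); releases (0, 1), pool now (3, 6)
  T6 cannot run: need (4, 2) vs free (3, 6) (insufficient res4)
  T8 cannot run: need (3, 7) vs free (3, 6) (insufficient res2)
Post-grant, the permanently blocked set is T6 and T8.
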